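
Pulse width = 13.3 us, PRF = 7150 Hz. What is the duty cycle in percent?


DC = 13.3e-6 * 7150 * 100 = 9.51%

9.51%


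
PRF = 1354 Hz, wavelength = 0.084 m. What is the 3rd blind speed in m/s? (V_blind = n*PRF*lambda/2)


V_blind = 3 * 1354 * 0.084 / 2 = 170.6 m/s

170.6 m/s


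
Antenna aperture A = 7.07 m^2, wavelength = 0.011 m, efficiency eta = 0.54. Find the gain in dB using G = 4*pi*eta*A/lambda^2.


G_linear = 4*pi*0.54*7.07/0.011^2 = 396494.96
G_dB = 10*log10(396494.96) = 56.0 dB

56.0 dB


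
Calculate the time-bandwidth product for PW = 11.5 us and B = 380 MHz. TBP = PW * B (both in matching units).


TBP = 11.5 * 380 = 4370.0

4370.0


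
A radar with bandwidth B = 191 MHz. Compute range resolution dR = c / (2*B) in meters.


dR = 3e8 / (2 * 191000000.0) = 0.79 m

0.79 m


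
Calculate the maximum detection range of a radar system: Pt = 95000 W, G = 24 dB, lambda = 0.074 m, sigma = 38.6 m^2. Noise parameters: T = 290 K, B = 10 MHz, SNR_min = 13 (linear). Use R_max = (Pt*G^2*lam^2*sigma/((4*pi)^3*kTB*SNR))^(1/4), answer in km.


G_lin = 10^(24/10) = 251.188643
R^4 = 95000 * 251.188643^2 * 0.074^2 * 38.6 / ((4*pi)^3 * 1.38e-23 * 290 * 10000000.0 * 13)
R^4 = 1.22723e18 m^4
R_max = (1.22723e18)^(1/4) = 33283.7 m = 33.3 km

33.3 km


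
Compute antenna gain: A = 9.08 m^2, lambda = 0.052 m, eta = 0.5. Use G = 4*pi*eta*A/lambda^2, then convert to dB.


G_linear = 4*pi*0.5*9.08/0.052^2 = 21098.86
G_dB = 10*log10(21098.86) = 43.2 dB

43.2 dB


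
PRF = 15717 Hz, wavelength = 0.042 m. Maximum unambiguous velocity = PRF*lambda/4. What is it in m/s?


V_ua = 15717 * 0.042 / 4 = 165.0 m/s

165.0 m/s


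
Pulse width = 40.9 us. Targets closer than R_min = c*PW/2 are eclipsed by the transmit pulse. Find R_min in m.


R_min = 3e8 * 40.9e-6 / 2 = 6135.0 m

6135.0 m


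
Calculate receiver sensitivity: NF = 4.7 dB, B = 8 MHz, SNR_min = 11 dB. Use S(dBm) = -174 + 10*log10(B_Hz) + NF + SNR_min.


10*log10(8000000.0) = 69.03
S = -174 + 69.03 + 4.7 + 11 = -89.3 dBm

-89.3 dBm


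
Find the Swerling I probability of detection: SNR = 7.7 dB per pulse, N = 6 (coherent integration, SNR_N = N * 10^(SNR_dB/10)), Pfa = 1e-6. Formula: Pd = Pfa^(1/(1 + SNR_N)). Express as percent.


SNR_lin = 10^(7.7/10) = 5.88844
SNR_N = 6 * 5.88844 = 35.33064
1/(1 + SNR_N) = 1/36.33064 = 0.027525
Pd = (1e-6)^0.027525 = 0.68368
Pd = 68.4%

68.4%


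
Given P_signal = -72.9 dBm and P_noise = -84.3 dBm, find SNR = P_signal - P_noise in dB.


SNR = -72.9 - (-84.3) = 11.4 dB

11.4 dB


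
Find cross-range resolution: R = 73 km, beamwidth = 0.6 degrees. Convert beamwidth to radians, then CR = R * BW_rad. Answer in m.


BW_rad = 0.010471976
CR = 73000 * 0.010471976 = 764.5 m

764.5 m


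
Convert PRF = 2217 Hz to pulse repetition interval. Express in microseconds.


PRI = 1/2217 = 0.00045106 s = 451.1 us

451.1 us


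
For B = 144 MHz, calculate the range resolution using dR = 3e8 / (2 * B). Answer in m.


dR = 3e8 / (2 * 144000000.0) = 1.04 m

1.04 m


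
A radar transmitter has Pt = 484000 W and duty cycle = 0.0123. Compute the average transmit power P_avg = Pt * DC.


P_avg = 484000 * 0.0123 = 5953.2 W

5953.2 W


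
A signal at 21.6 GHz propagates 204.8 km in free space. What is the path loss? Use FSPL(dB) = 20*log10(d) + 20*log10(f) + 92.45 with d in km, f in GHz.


20*log10(204.8) = 46.23
20*log10(21.6) = 26.69
FSPL = 165.4 dB

165.4 dB


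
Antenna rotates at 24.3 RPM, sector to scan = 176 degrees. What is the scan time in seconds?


t = 176 / (24.3 * 360) * 60 = 1.21 s

1.21 s


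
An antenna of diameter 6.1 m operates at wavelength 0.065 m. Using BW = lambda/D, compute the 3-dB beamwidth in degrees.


BW_rad = 0.065 / 6.1 = 0.010656
BW_deg = 0.61 degrees

0.61 degrees


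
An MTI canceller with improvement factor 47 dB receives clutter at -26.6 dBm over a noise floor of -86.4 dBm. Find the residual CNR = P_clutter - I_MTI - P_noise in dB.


CNR = -26.6 - 47 - (-86.4) = 12.8 dB

12.8 dB


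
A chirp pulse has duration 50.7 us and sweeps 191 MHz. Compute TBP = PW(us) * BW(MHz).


TBP = 50.7 * 191 = 9683.7

9683.7


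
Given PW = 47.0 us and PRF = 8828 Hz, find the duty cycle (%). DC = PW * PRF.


DC = 47.0e-6 * 8828 * 100 = 41.49%

41.49%


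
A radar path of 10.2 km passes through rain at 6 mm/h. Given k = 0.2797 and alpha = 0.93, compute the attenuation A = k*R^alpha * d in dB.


gamma = 0.2797 * 6^0.93 = 1.48038 dB/km
A = 1.48038 * 10.2 = 15.1 dB

15.1 dB


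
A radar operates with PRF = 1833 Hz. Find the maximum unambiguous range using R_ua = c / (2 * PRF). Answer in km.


R_ua = 3e8 / (2 * 1833) = 81833.1 m = 81.8 km

81.8 km


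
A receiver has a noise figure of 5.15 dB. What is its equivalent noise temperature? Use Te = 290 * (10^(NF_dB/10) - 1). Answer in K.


NF_lin = 10^(5.15/10) = 3.273407
Te = 290 * (3.273407 - 1) = 659.3 K

659.3 K


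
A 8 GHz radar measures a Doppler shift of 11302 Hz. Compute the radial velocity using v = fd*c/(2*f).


v = 11302 * 3e8 / (2 * 8000000000.0) = 211.9 m/s

211.9 m/s


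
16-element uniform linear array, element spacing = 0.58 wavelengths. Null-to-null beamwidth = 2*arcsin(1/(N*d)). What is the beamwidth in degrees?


1/(N*d) = 1/(16*0.58) = 0.107759
BW = 2*arcsin(0.107759) = 12.4 degrees

12.4 degrees


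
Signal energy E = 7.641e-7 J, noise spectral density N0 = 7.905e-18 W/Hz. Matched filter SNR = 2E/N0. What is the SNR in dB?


SNR_lin = 2 * 7.641e-7 / 7.905e-18 = 1.933e11
SNR_dB = 10*log10(1.933e11) = 112.9 dB

112.9 dB


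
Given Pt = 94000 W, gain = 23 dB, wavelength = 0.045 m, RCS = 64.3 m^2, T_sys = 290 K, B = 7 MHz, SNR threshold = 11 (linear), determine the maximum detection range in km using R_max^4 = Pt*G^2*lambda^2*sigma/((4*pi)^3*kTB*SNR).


G_lin = 10^(23/10) = 199.526231
R^4 = 94000 * 199.526231^2 * 0.045^2 * 64.3 / ((4*pi)^3 * 1.38e-23 * 290 * 7000000.0 * 11)
R^4 = 7.96831e17 m^4
R_max = (7.96831e17)^(1/4) = 29877.3 m = 29.9 km

29.9 km


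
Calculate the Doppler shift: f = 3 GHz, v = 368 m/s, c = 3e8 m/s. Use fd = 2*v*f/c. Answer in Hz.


fd = 2 * 368 * 3000000000.0 / 3e8 = 7360.0 Hz

7360.0 Hz


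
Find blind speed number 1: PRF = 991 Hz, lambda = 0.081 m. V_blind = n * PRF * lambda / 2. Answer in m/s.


V_blind = 1 * 991 * 0.081 / 2 = 40.1 m/s

40.1 m/s


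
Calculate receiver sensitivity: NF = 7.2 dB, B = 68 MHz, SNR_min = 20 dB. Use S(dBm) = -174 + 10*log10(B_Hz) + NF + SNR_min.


10*log10(68000000.0) = 78.33
S = -174 + 78.33 + 7.2 + 20 = -68.5 dBm

-68.5 dBm


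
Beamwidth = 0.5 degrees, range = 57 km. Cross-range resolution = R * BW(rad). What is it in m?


BW_rad = 0.008726646
CR = 57000 * 0.008726646 = 497.4 m

497.4 m


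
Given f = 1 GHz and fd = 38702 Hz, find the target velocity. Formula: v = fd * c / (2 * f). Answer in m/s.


v = 38702 * 3e8 / (2 * 1000000000.0) = 5805.3 m/s

5805.3 m/s


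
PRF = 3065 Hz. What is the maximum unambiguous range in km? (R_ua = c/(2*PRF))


R_ua = 3e8 / (2 * 3065) = 48939.6 m = 48.9 km

48.9 km


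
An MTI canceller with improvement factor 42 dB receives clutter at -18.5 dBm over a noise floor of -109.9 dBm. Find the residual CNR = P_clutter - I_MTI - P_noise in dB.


CNR = -18.5 - 42 - (-109.9) = 49.4 dB

49.4 dB


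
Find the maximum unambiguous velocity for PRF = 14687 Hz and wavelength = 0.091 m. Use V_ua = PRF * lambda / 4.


V_ua = 14687 * 0.091 / 4 = 334.1 m/s

334.1 m/s


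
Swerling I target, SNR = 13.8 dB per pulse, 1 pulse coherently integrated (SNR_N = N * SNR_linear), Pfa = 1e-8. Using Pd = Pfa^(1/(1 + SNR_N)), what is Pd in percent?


SNR_lin = 10^(13.8/10) = 23.98833
SNR_N = 1 * 23.98833 = 23.98833
1/(1 + SNR_N) = 1/24.98833 = 0.0400187
Pd = (1e-8)^0.0400187 = 0.47847
Pd = 47.8%

47.8%


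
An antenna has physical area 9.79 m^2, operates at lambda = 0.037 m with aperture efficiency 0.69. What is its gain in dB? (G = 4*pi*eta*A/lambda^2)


G_linear = 4*pi*0.69*9.79/0.037^2 = 62006.64
G_dB = 10*log10(62006.64) = 47.9 dB

47.9 dB


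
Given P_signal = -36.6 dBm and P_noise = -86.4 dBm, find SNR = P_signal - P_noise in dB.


SNR = -36.6 - (-86.4) = 49.8 dB

49.8 dB


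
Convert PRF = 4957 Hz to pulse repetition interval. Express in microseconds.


PRI = 1/4957 = 0.0002017349 s = 201.7 us

201.7 us


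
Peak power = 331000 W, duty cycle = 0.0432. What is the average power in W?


P_avg = 331000 * 0.0432 = 14299.2 W

14299.2 W


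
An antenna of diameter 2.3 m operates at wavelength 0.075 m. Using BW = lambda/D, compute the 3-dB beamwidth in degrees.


BW_rad = 0.075 / 2.3 = 0.032609
BW_deg = 1.87 degrees

1.87 degrees


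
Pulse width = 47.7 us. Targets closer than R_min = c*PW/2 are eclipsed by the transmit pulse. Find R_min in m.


R_min = 3e8 * 47.7e-6 / 2 = 7155.0 m

7155.0 m


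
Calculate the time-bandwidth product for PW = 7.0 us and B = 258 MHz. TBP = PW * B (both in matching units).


TBP = 7.0 * 258 = 1806.0

1806.0


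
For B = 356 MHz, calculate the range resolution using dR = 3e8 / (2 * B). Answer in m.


dR = 3e8 / (2 * 356000000.0) = 0.42 m

0.42 m


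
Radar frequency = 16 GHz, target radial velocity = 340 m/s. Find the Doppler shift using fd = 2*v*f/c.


fd = 2 * 340 * 16000000000.0 / 3e8 = 36266.7 Hz

36266.7 Hz


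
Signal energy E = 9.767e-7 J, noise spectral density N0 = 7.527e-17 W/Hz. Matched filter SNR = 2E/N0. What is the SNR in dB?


SNR_lin = 2 * 9.767e-7 / 7.527e-17 = 2.595e10
SNR_dB = 10*log10(2.595e10) = 104.1 dB

104.1 dB


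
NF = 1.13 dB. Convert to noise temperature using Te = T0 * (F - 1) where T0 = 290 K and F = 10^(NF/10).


NF_lin = 10^(1.13/10) = 1.297179
Te = 290 * (1.297179 - 1) = 86.2 K

86.2 K


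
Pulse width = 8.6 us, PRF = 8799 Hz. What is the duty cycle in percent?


DC = 8.6e-6 * 8799 * 100 = 7.57%

7.57%


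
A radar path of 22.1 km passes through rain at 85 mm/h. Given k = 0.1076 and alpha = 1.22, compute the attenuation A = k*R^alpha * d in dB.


gamma = 0.1076 * 85^1.22 = 24.305433 dB/km
A = 24.305433 * 22.1 = 537.15 dB

537.15 dB


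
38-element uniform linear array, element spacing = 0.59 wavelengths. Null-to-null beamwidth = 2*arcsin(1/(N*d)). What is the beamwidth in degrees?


1/(N*d) = 1/(38*0.59) = 0.044603
BW = 2*arcsin(0.044603) = 5.1 degrees

5.1 degrees


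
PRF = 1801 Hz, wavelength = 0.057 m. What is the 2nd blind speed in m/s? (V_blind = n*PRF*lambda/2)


V_blind = 2 * 1801 * 0.057 / 2 = 102.7 m/s

102.7 m/s


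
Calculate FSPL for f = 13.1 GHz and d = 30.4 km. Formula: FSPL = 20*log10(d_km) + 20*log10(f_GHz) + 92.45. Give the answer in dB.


20*log10(30.4) = 29.66
20*log10(13.1) = 22.35
FSPL = 144.5 dB

144.5 dB


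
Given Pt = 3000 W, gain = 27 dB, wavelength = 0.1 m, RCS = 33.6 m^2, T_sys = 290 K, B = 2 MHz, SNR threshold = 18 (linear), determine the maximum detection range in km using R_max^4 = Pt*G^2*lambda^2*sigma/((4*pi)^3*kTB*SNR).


G_lin = 10^(27/10) = 501.187234
R^4 = 3000 * 501.187234^2 * 0.1^2 * 33.6 / ((4*pi)^3 * 1.38e-23 * 290 * 2000000.0 * 18)
R^4 = 8.85628e17 m^4
R_max = (8.85628e17)^(1/4) = 30677.0 m = 30.7 km

30.7 km


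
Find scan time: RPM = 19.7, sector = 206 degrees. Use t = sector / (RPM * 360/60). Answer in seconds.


t = 206 / (19.7 * 360) * 60 = 1.74 s

1.74 s


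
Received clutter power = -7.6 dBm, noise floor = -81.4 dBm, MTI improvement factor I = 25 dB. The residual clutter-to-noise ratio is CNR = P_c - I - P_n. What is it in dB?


CNR = -7.6 - 25 - (-81.4) = 48.8 dB

48.8 dB


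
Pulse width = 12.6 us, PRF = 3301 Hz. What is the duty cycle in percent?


DC = 12.6e-6 * 3301 * 100 = 4.16%

4.16%


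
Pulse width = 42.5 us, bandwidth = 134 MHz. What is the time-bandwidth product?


TBP = 42.5 * 134 = 5695.0

5695.0


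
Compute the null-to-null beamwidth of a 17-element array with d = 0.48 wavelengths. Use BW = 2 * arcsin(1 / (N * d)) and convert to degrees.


1/(N*d) = 1/(17*0.48) = 0.122549
BW = 2*arcsin(0.122549) = 14.1 degrees

14.1 degrees


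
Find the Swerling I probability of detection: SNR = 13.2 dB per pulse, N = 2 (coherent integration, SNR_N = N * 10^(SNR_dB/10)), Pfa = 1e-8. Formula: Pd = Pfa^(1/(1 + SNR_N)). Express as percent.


SNR_lin = 10^(13.2/10) = 20.89296
SNR_N = 2 * 20.89296 = 41.78592
1/(1 + SNR_N) = 1/42.78592 = 0.0233722
Pd = (1e-8)^0.0233722 = 0.65016
Pd = 65.0%

65.0%


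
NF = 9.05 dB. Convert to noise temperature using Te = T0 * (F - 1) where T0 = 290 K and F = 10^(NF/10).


NF_lin = 10^(9.05/10) = 8.035261
Te = 290 * (8.035261 - 1) = 2040.2 K

2040.2 K


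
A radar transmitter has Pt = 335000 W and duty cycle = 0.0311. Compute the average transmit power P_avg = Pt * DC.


P_avg = 335000 * 0.0311 = 10418.5 W

10418.5 W


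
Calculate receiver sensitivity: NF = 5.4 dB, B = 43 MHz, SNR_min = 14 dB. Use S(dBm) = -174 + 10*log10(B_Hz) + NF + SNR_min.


10*log10(43000000.0) = 76.33
S = -174 + 76.33 + 5.4 + 14 = -78.3 dBm

-78.3 dBm


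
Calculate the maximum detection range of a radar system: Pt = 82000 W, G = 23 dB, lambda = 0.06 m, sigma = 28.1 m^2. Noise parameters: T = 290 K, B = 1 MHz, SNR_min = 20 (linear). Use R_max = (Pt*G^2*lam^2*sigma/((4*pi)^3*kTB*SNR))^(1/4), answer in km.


G_lin = 10^(23/10) = 199.526231
R^4 = 82000 * 199.526231^2 * 0.06^2 * 28.1 / ((4*pi)^3 * 1.38e-23 * 290 * 1000000.0 * 20)
R^4 = 2.07915e18 m^4
R_max = (2.07915e18)^(1/4) = 37972.7 m = 38.0 km

38.0 km


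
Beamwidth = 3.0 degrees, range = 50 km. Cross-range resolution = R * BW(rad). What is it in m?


BW_rad = 0.052359878
CR = 50000 * 0.052359878 = 2618.0 m

2618.0 m


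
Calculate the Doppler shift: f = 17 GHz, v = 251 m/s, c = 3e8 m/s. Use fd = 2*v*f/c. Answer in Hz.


fd = 2 * 251 * 17000000000.0 / 3e8 = 28446.7 Hz

28446.7 Hz


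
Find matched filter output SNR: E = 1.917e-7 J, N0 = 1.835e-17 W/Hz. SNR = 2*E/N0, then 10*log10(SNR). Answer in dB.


SNR_lin = 2 * 1.917e-7 / 1.835e-17 = 2.089e10
SNR_dB = 10*log10(2.089e10) = 103.2 dB

103.2 dB


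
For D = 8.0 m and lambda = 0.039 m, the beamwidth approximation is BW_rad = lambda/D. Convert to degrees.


BW_rad = 0.039 / 8.0 = 0.004875
BW_deg = 0.28 degrees

0.28 degrees


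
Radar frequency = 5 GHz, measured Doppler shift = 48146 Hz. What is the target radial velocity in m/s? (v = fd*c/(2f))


v = 48146 * 3e8 / (2 * 5000000000.0) = 1444.4 m/s

1444.4 m/s


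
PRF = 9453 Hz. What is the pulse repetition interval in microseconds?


PRI = 1/9453 = 0.0001057865 s = 105.8 us

105.8 us


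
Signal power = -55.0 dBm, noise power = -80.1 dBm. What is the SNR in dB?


SNR = -55.0 - (-80.1) = 25.1 dB

25.1 dB


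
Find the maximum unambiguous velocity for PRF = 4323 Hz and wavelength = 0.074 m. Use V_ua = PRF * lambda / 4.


V_ua = 4323 * 0.074 / 4 = 80.0 m/s

80.0 m/s


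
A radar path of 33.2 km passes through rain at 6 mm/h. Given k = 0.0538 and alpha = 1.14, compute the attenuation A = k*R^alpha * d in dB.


gamma = 0.0538 * 6^1.14 = 0.414834 dB/km
A = 0.414834 * 33.2 = 13.77 dB

13.77 dB


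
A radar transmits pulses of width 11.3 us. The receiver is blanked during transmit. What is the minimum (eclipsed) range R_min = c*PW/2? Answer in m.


R_min = 3e8 * 11.3e-6 / 2 = 1695.0 m

1695.0 m


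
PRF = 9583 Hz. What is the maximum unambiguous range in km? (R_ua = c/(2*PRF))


R_ua = 3e8 / (2 * 9583) = 15652.7 m = 15.7 km

15.7 km


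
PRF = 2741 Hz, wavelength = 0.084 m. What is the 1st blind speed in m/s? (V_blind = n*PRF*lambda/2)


V_blind = 1 * 2741 * 0.084 / 2 = 115.1 m/s

115.1 m/s


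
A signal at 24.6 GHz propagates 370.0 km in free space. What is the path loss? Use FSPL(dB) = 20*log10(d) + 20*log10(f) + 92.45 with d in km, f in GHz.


20*log10(370.0) = 51.36
20*log10(24.6) = 27.82
FSPL = 171.6 dB

171.6 dB


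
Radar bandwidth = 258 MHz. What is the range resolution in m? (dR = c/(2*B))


dR = 3e8 / (2 * 258000000.0) = 0.58 m

0.58 m


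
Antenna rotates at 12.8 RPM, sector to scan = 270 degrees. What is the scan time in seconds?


t = 270 / (12.8 * 360) * 60 = 3.52 s

3.52 s


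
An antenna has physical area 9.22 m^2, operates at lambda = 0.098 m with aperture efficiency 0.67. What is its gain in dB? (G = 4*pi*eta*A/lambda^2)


G_linear = 4*pi*0.67*9.22/0.098^2 = 8082.83
G_dB = 10*log10(8082.83) = 39.1 dB

39.1 dB


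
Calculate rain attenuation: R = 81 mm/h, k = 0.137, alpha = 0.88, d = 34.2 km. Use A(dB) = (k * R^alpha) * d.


gamma = 0.137 * 81^0.88 = 6.549187 dB/km
A = 6.549187 * 34.2 = 223.98 dB

223.98 dB


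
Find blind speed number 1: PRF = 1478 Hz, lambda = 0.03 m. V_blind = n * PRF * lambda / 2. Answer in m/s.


V_blind = 1 * 1478 * 0.03 / 2 = 22.2 m/s

22.2 m/s


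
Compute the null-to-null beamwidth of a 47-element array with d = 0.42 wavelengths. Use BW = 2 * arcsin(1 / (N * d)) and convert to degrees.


1/(N*d) = 1/(47*0.42) = 0.050659
BW = 2*arcsin(0.050659) = 5.8 degrees

5.8 degrees


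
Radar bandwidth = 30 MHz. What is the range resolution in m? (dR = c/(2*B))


dR = 3e8 / (2 * 30000000.0) = 5.0 m

5.0 m


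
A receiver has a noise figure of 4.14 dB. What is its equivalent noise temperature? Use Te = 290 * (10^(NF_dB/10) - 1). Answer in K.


NF_lin = 10^(4.14/10) = 2.594179
Te = 290 * (2.594179 - 1) = 462.3 K

462.3 K


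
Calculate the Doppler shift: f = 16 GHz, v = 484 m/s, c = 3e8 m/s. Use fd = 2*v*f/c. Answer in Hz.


fd = 2 * 484 * 16000000000.0 / 3e8 = 51626.7 Hz

51626.7 Hz


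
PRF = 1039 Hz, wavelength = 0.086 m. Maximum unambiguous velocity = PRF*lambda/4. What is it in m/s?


V_ua = 1039 * 0.086 / 4 = 22.3 m/s

22.3 m/s


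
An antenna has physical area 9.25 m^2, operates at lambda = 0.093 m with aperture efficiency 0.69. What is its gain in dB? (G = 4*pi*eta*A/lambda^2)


G_linear = 4*pi*0.69*9.25/0.093^2 = 9273.31
G_dB = 10*log10(9273.31) = 39.7 dB

39.7 dB


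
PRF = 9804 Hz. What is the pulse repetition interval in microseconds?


PRI = 1/9804 = 0.0001019992 s = 102.0 us

102.0 us


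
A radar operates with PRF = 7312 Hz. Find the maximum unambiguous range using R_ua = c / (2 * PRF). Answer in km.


R_ua = 3e8 / (2 * 7312) = 20514.2 m = 20.5 km

20.5 km


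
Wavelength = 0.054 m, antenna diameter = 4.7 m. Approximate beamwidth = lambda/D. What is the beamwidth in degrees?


BW_rad = 0.054 / 4.7 = 0.011489
BW_deg = 0.66 degrees

0.66 degrees


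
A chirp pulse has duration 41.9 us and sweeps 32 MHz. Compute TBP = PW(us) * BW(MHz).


TBP = 41.9 * 32 = 1340.8

1340.8


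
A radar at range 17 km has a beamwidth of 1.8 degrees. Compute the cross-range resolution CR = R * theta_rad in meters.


BW_rad = 0.031415927
CR = 17000 * 0.031415927 = 534.1 m

534.1 m


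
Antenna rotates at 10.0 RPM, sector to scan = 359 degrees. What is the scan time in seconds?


t = 359 / (10.0 * 360) * 60 = 5.98 s

5.98 s


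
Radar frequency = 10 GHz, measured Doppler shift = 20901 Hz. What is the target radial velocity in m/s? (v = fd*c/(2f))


v = 20901 * 3e8 / (2 * 10000000000.0) = 313.5 m/s

313.5 m/s


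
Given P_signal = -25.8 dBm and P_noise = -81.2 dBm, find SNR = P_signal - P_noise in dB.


SNR = -25.8 - (-81.2) = 55.4 dB

55.4 dB


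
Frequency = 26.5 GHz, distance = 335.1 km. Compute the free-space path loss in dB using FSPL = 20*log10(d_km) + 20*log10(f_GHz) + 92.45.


20*log10(335.1) = 50.5
20*log10(26.5) = 28.46
FSPL = 171.4 dB

171.4 dB


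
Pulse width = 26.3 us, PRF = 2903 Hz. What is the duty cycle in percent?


DC = 26.3e-6 * 2903 * 100 = 7.63%

7.63%


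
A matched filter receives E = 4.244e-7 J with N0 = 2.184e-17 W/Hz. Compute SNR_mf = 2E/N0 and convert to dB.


SNR_lin = 2 * 4.244e-7 / 2.184e-17 = 3.886e10
SNR_dB = 10*log10(3.886e10) = 105.9 dB

105.9 dB


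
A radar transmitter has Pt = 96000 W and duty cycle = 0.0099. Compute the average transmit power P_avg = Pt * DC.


P_avg = 96000 * 0.0099 = 950.4 W

950.4 W


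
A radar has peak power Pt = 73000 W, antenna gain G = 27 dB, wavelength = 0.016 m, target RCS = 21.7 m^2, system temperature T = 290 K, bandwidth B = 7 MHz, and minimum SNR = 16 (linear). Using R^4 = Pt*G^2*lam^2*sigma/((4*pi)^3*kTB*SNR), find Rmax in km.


G_lin = 10^(27/10) = 501.187234
R^4 = 73000 * 501.187234^2 * 0.016^2 * 21.7 / ((4*pi)^3 * 1.38e-23 * 290 * 7000000.0 * 16)
R^4 = 1.14524e17 m^4
R_max = (1.14524e17)^(1/4) = 18396.0 m = 18.4 km

18.4 km


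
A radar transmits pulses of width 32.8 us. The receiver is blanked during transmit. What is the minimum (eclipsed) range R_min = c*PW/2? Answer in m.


R_min = 3e8 * 32.8e-6 / 2 = 4920.0 m

4920.0 m


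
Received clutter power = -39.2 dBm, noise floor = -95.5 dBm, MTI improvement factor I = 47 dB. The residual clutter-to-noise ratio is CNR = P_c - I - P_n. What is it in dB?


CNR = -39.2 - 47 - (-95.5) = 9.3 dB

9.3 dB


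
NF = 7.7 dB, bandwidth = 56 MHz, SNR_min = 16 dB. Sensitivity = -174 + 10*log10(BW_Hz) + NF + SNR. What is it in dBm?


10*log10(56000000.0) = 77.48
S = -174 + 77.48 + 7.7 + 16 = -72.8 dBm

-72.8 dBm


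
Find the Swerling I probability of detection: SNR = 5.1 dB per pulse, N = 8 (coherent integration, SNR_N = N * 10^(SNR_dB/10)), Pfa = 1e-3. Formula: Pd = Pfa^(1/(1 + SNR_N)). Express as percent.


SNR_lin = 10^(5.1/10) = 3.23594
SNR_N = 8 * 3.23594 = 25.88752
1/(1 + SNR_N) = 1/26.88752 = 0.037192
Pd = (1e-3)^0.037192 = 0.77344
Pd = 77.3%

77.3%


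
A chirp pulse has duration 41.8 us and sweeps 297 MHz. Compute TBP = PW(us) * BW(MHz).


TBP = 41.8 * 297 = 12414.6

12414.6


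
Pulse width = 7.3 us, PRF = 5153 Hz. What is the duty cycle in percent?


DC = 7.3e-6 * 5153 * 100 = 3.76%

3.76%


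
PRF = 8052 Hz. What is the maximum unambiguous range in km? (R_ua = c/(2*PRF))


R_ua = 3e8 / (2 * 8052) = 18628.9 m = 18.6 km

18.6 km


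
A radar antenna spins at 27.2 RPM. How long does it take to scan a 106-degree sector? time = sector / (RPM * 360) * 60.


t = 106 / (27.2 * 360) * 60 = 0.65 s

0.65 s


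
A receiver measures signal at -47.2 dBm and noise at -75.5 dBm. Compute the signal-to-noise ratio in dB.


SNR = -47.2 - (-75.5) = 28.3 dB

28.3 dB


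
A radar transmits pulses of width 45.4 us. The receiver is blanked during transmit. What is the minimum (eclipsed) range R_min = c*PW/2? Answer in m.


R_min = 3e8 * 45.4e-6 / 2 = 6810.0 m

6810.0 m


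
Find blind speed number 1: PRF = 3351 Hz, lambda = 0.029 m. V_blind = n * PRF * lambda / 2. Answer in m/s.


V_blind = 1 * 3351 * 0.029 / 2 = 48.6 m/s

48.6 m/s


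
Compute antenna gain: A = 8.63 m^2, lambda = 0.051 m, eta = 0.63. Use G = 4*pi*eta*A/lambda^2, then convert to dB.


G_linear = 4*pi*0.63*8.63/0.051^2 = 26267.63
G_dB = 10*log10(26267.63) = 44.2 dB

44.2 dB


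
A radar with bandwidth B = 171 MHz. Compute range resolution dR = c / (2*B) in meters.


dR = 3e8 / (2 * 171000000.0) = 0.88 m

0.88 m


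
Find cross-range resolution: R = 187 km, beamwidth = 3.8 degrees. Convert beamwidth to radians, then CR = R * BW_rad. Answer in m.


BW_rad = 0.066322512
CR = 187000 * 0.066322512 = 12402.3 m

12402.3 m


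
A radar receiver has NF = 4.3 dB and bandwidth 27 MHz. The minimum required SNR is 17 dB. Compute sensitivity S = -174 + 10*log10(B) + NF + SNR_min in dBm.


10*log10(27000000.0) = 74.31
S = -174 + 74.31 + 4.3 + 17 = -78.4 dBm

-78.4 dBm


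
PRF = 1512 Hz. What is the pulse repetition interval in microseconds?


PRI = 1/1512 = 0.0006613757 s = 661.4 us

661.4 us


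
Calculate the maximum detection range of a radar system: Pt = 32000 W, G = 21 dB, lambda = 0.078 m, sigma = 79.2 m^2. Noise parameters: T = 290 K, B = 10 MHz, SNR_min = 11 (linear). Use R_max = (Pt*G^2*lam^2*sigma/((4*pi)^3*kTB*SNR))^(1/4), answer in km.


G_lin = 10^(21/10) = 125.892541
R^4 = 32000 * 125.892541^2 * 0.078^2 * 79.2 / ((4*pi)^3 * 1.38e-23 * 290 * 10000000.0 * 11)
R^4 = 2.79747e17 m^4
R_max = (2.79747e17)^(1/4) = 22998.1 m = 23.0 km

23.0 km


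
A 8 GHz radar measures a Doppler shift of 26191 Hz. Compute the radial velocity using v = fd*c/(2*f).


v = 26191 * 3e8 / (2 * 8000000000.0) = 491.1 m/s

491.1 m/s


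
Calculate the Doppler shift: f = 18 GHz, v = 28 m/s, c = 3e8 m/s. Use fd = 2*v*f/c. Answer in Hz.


fd = 2 * 28 * 18000000000.0 / 3e8 = 3360.0 Hz

3360.0 Hz


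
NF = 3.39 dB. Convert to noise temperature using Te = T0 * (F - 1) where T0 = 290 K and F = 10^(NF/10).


NF_lin = 10^(3.39/10) = 2.18273
Te = 290 * (2.18273 - 1) = 343.0 K

343.0 K


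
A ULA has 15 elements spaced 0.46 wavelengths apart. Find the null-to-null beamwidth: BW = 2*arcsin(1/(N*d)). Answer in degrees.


1/(N*d) = 1/(15*0.46) = 0.144928
BW = 2*arcsin(0.144928) = 16.7 degrees

16.7 degrees


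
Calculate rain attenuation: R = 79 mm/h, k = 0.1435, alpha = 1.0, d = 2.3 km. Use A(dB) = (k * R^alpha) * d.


gamma = 0.1435 * 79^1.0 = 11.3365 dB/km
A = 11.3365 * 2.3 = 26.07 dB

26.07 dB


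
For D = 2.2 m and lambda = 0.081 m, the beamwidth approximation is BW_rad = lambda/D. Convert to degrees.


BW_rad = 0.081 / 2.2 = 0.036818
BW_deg = 2.11 degrees

2.11 degrees


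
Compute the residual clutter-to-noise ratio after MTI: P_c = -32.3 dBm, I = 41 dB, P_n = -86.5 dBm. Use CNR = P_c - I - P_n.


CNR = -32.3 - 41 - (-86.5) = 13.2 dB

13.2 dB


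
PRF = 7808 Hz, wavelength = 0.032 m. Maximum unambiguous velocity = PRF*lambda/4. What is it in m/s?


V_ua = 7808 * 0.032 / 4 = 62.5 m/s

62.5 m/s


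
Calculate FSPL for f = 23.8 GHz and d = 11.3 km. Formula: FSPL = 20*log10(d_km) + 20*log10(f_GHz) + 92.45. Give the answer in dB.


20*log10(11.3) = 21.06
20*log10(23.8) = 27.53
FSPL = 141.0 dB

141.0 dB


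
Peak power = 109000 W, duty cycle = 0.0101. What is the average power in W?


P_avg = 109000 * 0.0101 = 1100.9 W

1100.9 W


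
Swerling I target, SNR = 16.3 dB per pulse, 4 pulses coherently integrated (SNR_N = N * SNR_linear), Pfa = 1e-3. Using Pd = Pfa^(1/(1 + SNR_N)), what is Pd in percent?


SNR_lin = 10^(16.3/10) = 42.65795
SNR_N = 4 * 42.65795 = 170.6318
1/(1 + SNR_N) = 1/171.6318 = 0.0058264
Pd = (1e-3)^0.0058264 = 0.96055
Pd = 96.1%

96.1%


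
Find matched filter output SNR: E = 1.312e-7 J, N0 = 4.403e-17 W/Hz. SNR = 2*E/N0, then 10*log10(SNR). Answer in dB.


SNR_lin = 2 * 1.312e-7 / 4.403e-17 = 5.96e9
SNR_dB = 10*log10(5.96e9) = 97.8 dB

97.8 dB


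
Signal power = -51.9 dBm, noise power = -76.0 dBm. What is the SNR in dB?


SNR = -51.9 - (-76.0) = 24.1 dB

24.1 dB


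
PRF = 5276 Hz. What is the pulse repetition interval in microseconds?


PRI = 1/5276 = 0.0001895375 s = 189.5 us

189.5 us


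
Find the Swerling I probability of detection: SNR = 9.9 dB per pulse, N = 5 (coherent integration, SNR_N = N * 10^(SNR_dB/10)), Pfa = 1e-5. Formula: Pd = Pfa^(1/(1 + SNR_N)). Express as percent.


SNR_lin = 10^(9.9/10) = 9.77237
SNR_N = 5 * 9.77237 = 48.86185
1/(1 + SNR_N) = 1/49.86185 = 0.0200554
Pd = (1e-5)^0.0200554 = 0.79382
Pd = 79.4%

79.4%


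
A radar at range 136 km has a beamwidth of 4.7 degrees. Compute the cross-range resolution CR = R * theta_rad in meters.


BW_rad = 0.082030475
CR = 136000 * 0.082030475 = 11156.1 m

11156.1 m


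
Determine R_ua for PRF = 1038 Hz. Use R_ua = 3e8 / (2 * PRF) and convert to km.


R_ua = 3e8 / (2 * 1038) = 144508.7 m = 144.5 km

144.5 km


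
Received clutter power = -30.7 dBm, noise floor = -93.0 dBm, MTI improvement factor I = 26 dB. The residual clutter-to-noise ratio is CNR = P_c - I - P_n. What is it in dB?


CNR = -30.7 - 26 - (-93.0) = 36.3 dB

36.3 dB


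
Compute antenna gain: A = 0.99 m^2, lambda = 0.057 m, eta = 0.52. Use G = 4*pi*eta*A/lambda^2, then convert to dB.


G_linear = 4*pi*0.52*0.99/0.057^2 = 1991.13
G_dB = 10*log10(1991.13) = 33.0 dB

33.0 dB


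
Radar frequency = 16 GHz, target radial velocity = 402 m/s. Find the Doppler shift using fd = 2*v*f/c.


fd = 2 * 402 * 16000000000.0 / 3e8 = 42880.0 Hz

42880.0 Hz


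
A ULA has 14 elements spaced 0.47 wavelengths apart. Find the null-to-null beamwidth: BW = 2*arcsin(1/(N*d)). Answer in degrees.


1/(N*d) = 1/(14*0.47) = 0.151976
BW = 2*arcsin(0.151976) = 17.5 degrees

17.5 degrees


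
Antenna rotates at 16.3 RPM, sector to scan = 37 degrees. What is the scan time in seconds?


t = 37 / (16.3 * 360) * 60 = 0.38 s

0.38 s


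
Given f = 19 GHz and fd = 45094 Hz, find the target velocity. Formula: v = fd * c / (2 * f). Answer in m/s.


v = 45094 * 3e8 / (2 * 19000000000.0) = 356.0 m/s

356.0 m/s


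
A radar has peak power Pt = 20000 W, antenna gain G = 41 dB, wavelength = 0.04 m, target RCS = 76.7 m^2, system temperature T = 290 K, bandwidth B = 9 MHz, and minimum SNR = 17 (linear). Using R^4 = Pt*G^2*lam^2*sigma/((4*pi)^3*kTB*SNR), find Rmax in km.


G_lin = 10^(41/10) = 12589.254118
R^4 = 20000 * 12589.254118^2 * 0.04^2 * 76.7 / ((4*pi)^3 * 1.38e-23 * 290 * 9000000.0 * 17)
R^4 = 3.20145e20 m^4
R_max = (3.20145e20)^(1/4) = 133763.2 m = 133.8 km

133.8 km


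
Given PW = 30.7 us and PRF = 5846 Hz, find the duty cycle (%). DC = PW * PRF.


DC = 30.7e-6 * 5846 * 100 = 17.95%

17.95%


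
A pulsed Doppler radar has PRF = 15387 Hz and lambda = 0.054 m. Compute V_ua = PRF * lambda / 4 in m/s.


V_ua = 15387 * 0.054 / 4 = 207.7 m/s

207.7 m/s


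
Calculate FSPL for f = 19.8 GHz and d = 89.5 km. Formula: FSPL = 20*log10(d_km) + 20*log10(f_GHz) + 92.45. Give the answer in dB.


20*log10(89.5) = 39.04
20*log10(19.8) = 25.93
FSPL = 157.4 dB

157.4 dB


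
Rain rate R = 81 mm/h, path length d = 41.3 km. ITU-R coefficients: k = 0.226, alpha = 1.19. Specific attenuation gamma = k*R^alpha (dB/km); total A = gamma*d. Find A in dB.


gamma = 0.226 * 81^1.19 = 42.18962 dB/km
A = 42.18962 * 41.3 = 1742.43 dB

1742.43 dB


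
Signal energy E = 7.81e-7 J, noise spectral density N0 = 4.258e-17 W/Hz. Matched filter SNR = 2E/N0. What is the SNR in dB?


SNR_lin = 2 * 7.81e-7 / 4.258e-17 = 3.668e10
SNR_dB = 10*log10(3.668e10) = 105.6 dB

105.6 dB


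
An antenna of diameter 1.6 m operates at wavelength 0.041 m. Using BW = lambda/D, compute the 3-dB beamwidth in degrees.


BW_rad = 0.041 / 1.6 = 0.025625
BW_deg = 1.47 degrees

1.47 degrees


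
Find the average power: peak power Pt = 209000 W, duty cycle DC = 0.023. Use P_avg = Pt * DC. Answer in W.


P_avg = 209000 * 0.023 = 4807.0 W

4807.0 W


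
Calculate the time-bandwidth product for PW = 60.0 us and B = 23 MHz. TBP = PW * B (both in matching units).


TBP = 60.0 * 23 = 1380.0

1380.0


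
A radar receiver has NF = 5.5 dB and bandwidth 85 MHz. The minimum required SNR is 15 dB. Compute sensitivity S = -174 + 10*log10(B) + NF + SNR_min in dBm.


10*log10(85000000.0) = 79.29
S = -174 + 79.29 + 5.5 + 15 = -74.2 dBm

-74.2 dBm


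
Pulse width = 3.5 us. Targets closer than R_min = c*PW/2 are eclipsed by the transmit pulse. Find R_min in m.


R_min = 3e8 * 3.5e-6 / 2 = 525.0 m

525.0 m


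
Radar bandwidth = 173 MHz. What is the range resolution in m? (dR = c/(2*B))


dR = 3e8 / (2 * 173000000.0) = 0.87 m

0.87 m


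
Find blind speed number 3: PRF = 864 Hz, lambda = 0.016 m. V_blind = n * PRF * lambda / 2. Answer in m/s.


V_blind = 3 * 864 * 0.016 / 2 = 20.7 m/s

20.7 m/s


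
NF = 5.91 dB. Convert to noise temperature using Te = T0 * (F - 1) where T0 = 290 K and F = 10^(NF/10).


NF_lin = 10^(5.91/10) = 3.89942
Te = 290 * (3.89942 - 1) = 840.8 K

840.8 K


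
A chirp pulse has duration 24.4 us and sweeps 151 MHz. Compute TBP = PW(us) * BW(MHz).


TBP = 24.4 * 151 = 3684.4

3684.4


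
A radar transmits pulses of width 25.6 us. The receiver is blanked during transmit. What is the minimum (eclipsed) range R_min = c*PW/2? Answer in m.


R_min = 3e8 * 25.6e-6 / 2 = 3840.0 m

3840.0 m


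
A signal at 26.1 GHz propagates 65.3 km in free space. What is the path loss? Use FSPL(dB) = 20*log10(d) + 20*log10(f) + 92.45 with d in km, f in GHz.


20*log10(65.3) = 36.3
20*log10(26.1) = 28.33
FSPL = 157.1 dB

157.1 dB


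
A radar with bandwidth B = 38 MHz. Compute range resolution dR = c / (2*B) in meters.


dR = 3e8 / (2 * 38000000.0) = 3.95 m

3.95 m


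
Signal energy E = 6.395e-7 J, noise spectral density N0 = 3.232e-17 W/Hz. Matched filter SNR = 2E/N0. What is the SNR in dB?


SNR_lin = 2 * 6.395e-7 / 3.232e-17 = 3.957e10
SNR_dB = 10*log10(3.957e10) = 106.0 dB

106.0 dB


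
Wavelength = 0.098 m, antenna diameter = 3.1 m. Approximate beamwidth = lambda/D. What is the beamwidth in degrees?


BW_rad = 0.098 / 3.1 = 0.031613
BW_deg = 1.81 degrees

1.81 degrees


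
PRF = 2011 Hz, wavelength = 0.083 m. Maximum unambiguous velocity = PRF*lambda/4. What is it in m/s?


V_ua = 2011 * 0.083 / 4 = 41.7 m/s

41.7 m/s


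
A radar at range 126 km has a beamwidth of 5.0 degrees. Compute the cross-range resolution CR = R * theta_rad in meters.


BW_rad = 0.087266463
CR = 126000 * 0.087266463 = 10995.6 m

10995.6 m


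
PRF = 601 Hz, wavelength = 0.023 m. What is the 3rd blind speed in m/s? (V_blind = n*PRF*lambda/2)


V_blind = 3 * 601 * 0.023 / 2 = 20.7 m/s

20.7 m/s


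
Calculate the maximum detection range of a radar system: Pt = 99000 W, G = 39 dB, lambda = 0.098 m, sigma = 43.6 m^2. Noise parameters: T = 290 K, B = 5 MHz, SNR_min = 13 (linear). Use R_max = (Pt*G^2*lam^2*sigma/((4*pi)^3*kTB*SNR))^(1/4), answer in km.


G_lin = 10^(39/10) = 7943.282347
R^4 = 99000 * 7943.282347^2 * 0.098^2 * 43.6 / ((4*pi)^3 * 1.38e-23 * 290 * 5000000.0 * 13)
R^4 = 5.06703e21 m^4
R_max = (5.06703e21)^(1/4) = 266801.6 m = 266.8 km

266.8 km


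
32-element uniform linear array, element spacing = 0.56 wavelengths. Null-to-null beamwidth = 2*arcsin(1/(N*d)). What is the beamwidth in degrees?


1/(N*d) = 1/(32*0.56) = 0.055804
BW = 2*arcsin(0.055804) = 6.4 degrees

6.4 degrees


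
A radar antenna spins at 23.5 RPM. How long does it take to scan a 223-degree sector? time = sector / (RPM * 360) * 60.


t = 223 / (23.5 * 360) * 60 = 1.58 s

1.58 s


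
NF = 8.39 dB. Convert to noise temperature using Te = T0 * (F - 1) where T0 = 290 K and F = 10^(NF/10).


NF_lin = 10^(8.39/10) = 6.902398
Te = 290 * (6.902398 - 1) = 1711.7 K

1711.7 K


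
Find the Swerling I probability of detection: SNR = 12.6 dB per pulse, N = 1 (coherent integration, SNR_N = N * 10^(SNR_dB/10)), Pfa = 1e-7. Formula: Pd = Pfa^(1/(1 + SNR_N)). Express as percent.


SNR_lin = 10^(12.6/10) = 18.19701
SNR_N = 1 * 18.19701 = 18.19701
1/(1 + SNR_N) = 1/19.19701 = 0.0520914
Pd = (1e-7)^0.0520914 = 0.43188
Pd = 43.2%

43.2%


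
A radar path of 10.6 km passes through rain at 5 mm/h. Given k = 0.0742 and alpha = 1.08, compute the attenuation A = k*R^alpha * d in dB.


gamma = 0.0742 * 5^1.08 = 0.42198 dB/km
A = 0.42198 * 10.6 = 4.47 dB

4.47 dB


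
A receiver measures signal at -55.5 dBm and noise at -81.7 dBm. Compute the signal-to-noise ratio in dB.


SNR = -55.5 - (-81.7) = 26.2 dB

26.2 dB


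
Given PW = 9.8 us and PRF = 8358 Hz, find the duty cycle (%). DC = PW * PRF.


DC = 9.8e-6 * 8358 * 100 = 8.19%

8.19%


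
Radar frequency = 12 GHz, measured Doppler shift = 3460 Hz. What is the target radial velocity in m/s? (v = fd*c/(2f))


v = 3460 * 3e8 / (2 * 12000000000.0) = 43.3 m/s

43.3 m/s


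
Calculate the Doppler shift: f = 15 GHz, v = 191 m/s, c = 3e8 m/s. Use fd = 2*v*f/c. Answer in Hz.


fd = 2 * 191 * 15000000000.0 / 3e8 = 19100.0 Hz

19100.0 Hz


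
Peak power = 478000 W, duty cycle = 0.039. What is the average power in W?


P_avg = 478000 * 0.039 = 18642.0 W

18642.0 W


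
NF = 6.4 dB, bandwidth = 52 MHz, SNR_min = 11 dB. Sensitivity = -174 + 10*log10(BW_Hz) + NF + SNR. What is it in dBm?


10*log10(52000000.0) = 77.16
S = -174 + 77.16 + 6.4 + 11 = -79.4 dBm

-79.4 dBm


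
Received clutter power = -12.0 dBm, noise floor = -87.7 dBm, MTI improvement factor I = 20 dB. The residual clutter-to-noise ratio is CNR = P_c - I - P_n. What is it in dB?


CNR = -12.0 - 20 - (-87.7) = 55.7 dB

55.7 dB


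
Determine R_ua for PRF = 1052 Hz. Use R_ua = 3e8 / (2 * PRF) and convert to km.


R_ua = 3e8 / (2 * 1052) = 142585.6 m = 142.6 km

142.6 km


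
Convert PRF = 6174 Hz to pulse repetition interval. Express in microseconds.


PRI = 1/6174 = 0.0001619695 s = 162.0 us

162.0 us


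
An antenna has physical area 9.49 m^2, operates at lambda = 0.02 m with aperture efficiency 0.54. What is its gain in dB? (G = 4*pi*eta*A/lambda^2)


G_linear = 4*pi*0.54*9.49/0.02^2 = 160994.06
G_dB = 10*log10(160994.06) = 52.1 dB

52.1 dB


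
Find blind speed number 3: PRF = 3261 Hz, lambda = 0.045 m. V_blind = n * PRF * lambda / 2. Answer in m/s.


V_blind = 3 * 3261 * 0.045 / 2 = 220.1 m/s

220.1 m/s


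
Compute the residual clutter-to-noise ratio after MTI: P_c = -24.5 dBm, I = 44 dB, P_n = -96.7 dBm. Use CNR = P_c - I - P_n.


CNR = -24.5 - 44 - (-96.7) = 28.2 dB

28.2 dB


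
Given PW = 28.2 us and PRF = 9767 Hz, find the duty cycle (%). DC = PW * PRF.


DC = 28.2e-6 * 9767 * 100 = 27.54%

27.54%


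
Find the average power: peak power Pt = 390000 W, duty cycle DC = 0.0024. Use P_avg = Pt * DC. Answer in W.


P_avg = 390000 * 0.0024 = 936.0 W

936.0 W


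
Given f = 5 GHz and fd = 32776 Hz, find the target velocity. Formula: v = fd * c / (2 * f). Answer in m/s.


v = 32776 * 3e8 / (2 * 5000000000.0) = 983.3 m/s

983.3 m/s


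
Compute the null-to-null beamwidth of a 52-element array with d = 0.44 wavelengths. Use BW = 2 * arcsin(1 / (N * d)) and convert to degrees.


1/(N*d) = 1/(52*0.44) = 0.043706
BW = 2*arcsin(0.043706) = 5.0 degrees

5.0 degrees


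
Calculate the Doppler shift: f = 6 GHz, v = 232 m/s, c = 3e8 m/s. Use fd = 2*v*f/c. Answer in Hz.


fd = 2 * 232 * 6000000000.0 / 3e8 = 9280.0 Hz

9280.0 Hz


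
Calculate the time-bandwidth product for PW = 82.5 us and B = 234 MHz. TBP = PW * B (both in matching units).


TBP = 82.5 * 234 = 19305.0

19305.0


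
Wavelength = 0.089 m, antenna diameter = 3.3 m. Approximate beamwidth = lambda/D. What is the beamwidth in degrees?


BW_rad = 0.089 / 3.3 = 0.02697
BW_deg = 1.55 degrees

1.55 degrees


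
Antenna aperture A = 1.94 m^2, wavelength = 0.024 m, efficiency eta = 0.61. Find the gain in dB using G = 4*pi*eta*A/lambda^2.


G_linear = 4*pi*0.61*1.94/0.024^2 = 25817.78
G_dB = 10*log10(25817.78) = 44.1 dB

44.1 dB


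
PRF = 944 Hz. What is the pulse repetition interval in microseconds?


PRI = 1/944 = 0.001059322 s = 1059.3 us

1059.3 us


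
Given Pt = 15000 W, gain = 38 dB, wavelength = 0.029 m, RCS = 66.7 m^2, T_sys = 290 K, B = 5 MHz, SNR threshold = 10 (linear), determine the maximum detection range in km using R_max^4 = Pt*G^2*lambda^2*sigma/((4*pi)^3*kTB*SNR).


G_lin = 10^(38/10) = 6309.573445
R^4 = 15000 * 6309.573445^2 * 0.029^2 * 66.7 / ((4*pi)^3 * 1.38e-23 * 290 * 5000000.0 * 10)
R^4 = 8.436e19 m^4
R_max = (8.436e19)^(1/4) = 95837.2 m = 95.8 km

95.8 km


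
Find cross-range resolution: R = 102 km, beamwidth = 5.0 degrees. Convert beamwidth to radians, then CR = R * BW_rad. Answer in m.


BW_rad = 0.087266463
CR = 102000 * 0.087266463 = 8901.2 m

8901.2 m


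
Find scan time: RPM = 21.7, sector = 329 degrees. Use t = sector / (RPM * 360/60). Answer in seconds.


t = 329 / (21.7 * 360) * 60 = 2.53 s

2.53 s


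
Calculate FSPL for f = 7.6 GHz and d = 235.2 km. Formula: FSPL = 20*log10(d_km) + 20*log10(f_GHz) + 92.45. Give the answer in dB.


20*log10(235.2) = 47.43
20*log10(7.6) = 17.62
FSPL = 157.5 dB

157.5 dB
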